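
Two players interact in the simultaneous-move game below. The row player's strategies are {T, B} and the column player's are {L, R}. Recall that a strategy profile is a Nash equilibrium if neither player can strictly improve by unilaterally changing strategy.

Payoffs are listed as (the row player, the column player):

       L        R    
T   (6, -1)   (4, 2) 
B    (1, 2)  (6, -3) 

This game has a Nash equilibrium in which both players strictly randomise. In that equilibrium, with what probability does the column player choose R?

Let q be the probability that the column player plays L. In a completely mixed equilibrium, the row player must be indifferent between T and B.
The row player's expected payoff from T is 6q + 4(1−q); from B it is q + 6(1−q).
Setting these equal: 2q + 4 = −5q + 6, so q = 2/7.
Therefore the column player plays R with probability 1 − 2/7 = 5/7.

5/7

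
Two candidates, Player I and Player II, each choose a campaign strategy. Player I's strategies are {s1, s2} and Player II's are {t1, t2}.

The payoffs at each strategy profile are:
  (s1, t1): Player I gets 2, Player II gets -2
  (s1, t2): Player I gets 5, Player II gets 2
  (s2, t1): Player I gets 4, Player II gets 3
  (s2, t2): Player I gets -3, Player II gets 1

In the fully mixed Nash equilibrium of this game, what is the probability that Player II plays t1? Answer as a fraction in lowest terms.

Let y be the probability that Player II plays t1. In a completely mixed equilibrium, Player I must be indifferent between s1 and s2.
Player I's expected payoff from s1 is 2y + 5(1−y); from s2 it is 4y − 3(1−y).
Setting these equal: −3y + 5 = 7y − 3, so y = 4/5.

4/5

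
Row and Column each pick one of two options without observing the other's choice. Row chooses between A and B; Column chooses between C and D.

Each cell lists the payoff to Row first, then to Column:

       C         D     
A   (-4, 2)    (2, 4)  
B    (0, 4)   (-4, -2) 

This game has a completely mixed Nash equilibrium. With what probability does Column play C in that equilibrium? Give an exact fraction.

Let c be the probability that Column plays C. In a completely mixed equilibrium, Row must be indifferent between A and B.
Row's expected payoff from A is −4c + 2(1−c); from B it is −4(1−c).
Setting these equal: −6c + 2 = 4c − 4, so c = 3/5.

3/5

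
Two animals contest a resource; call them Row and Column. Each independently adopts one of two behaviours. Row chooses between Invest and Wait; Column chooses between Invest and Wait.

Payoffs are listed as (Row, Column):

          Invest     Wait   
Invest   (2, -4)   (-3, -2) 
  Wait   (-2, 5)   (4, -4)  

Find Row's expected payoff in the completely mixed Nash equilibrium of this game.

2/11

First find y, the probability Column plays Invest, from Row's indifference between Invest and Wait: 2y − 3(1−y) = −2y + 4(1−y), giving y = 7/11.
Since Row is indifferent in equilibrium, Row's expected payoff equals the payoff from either row against (7/11, 4/11). Using Invest: 2(7/11) − 3(4/11) = 2/11.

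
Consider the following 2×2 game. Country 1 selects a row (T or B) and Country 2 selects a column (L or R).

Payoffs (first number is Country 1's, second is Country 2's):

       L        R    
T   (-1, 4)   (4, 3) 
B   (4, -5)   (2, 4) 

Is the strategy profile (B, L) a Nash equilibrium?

No

At (B, L), Country 1 earns 4; switching to T would give -1, so Country 1 has no profitable deviation.
Country 2 earns -5; switching to R would give 4, so Country 2 would deviate.
Since at least one player can profitably deviate, this is not a Nash equilibrium.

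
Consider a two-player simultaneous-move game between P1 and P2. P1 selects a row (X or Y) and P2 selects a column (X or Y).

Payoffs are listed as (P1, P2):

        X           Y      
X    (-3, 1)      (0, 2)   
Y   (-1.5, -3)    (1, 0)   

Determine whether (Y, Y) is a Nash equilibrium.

At (Y, Y), P1 earns 1; switching to X would give 0, so P1 has no profitable deviation.
P2 earns 0; switching to X would give -3, so P2 has no profitable deviation.
Neither player can gain by a unilateral deviation, so this profile is a Nash equilibrium.

Yes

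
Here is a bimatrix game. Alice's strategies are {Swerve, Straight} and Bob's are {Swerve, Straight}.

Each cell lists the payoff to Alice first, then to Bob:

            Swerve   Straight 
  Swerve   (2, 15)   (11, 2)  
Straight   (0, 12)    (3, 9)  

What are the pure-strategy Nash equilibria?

(Swerve, Swerve): Alice gets 2 ≥ 0 from Straight, and Bob gets 15 ≥ 2 from Straight — Nash equilibrium.
(Swerve, Straight): Bob prefers Swerve (15 > 2) — not an equilibrium.
(Straight, Swerve): Alice prefers Swerve (2 > 0) — not an equilibrium.
(Straight, Straight): Alice prefers Swerve (11 > 3); Bob prefers Swerve (12 > 9) — not an equilibrium.

(Swerve, Swerve)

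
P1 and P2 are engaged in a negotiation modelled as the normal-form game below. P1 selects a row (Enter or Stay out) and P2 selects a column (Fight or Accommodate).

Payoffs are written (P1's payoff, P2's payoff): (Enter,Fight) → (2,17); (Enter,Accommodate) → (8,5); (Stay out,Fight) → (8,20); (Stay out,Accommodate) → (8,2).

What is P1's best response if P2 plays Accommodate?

either — both Enter and Stay out are best responses

Against Accommodate, P1 earns 8 from Enter and 8 from Stay out.
So either strategy is a best response.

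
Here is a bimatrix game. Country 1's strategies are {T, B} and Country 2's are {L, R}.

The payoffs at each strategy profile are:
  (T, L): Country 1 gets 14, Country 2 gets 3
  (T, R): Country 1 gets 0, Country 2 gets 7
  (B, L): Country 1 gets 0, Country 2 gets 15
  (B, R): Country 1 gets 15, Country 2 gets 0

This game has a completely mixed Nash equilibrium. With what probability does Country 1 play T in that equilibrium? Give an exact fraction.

15/19

Let x be the probability that Country 1 plays T. In a completely mixed equilibrium, Country 2 must be indifferent between L and R.
Country 2's expected payoff from L is 3x + 15(1−x); from R it is 7x.
Setting these equal: −12x + 15 = 7x, so x = 15/19.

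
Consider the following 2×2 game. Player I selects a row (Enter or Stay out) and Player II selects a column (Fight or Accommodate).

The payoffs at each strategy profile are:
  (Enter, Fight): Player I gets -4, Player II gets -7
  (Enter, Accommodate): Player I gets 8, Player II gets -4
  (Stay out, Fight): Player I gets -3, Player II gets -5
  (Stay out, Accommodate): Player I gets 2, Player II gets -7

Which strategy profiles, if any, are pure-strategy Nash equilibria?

(Enter, Fight): Player I prefers Stay out (-3 > -4); Player II prefers Accommodate (-4 > -7) — not an equilibrium.
(Enter, Accommodate): Player I gets 8 ≥ 2 from Stay out, and Player II gets -4 ≥ -7 from Fight — Nash equilibrium.
(Stay out, Fight): Player I gets -3 ≥ -4 from Enter, and Player II gets -5 ≥ -7 from Accommodate — Nash equilibrium.
(Stay out, Accommodate): Player I prefers Enter (8 > 2); Player II prefers Fight (-5 > -7) — not an equilibrium.

(Enter, Accommodate) and (Stay out, Fight)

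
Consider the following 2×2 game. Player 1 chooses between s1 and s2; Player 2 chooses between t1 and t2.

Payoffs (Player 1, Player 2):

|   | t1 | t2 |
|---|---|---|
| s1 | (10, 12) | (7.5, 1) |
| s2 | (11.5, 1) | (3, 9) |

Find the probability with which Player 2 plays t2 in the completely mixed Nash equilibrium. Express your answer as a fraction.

Let q be the probability that Player 2 plays t1. In a completely mixed equilibrium, Player 1 must be indifferent between s1 and s2.
Player 1's expected payoff from s1 is 10q + 7.5(1−q); from s2 it is 11.5q + 3(1−q).
Setting these equal: 2.5q + 7.5 = 8.5q + 3, so q = 3/4.
Therefore Player 2 plays t2 with probability 1 − 3/4 = 1/4.

1/4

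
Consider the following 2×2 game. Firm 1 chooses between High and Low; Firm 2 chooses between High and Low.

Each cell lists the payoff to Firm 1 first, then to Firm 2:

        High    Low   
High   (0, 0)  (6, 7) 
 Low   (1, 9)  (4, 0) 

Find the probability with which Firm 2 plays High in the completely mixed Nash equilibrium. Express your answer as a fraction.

2/3

Let y be the probability that Firm 2 plays High. In a completely mixed equilibrium, Firm 1 must be indifferent between High and Low.
Firm 1's expected payoff from High is 6(1−y); from Low it is y + 4(1−y).
Setting these equal: −6y + 6 = −3y + 4, so y = 2/3.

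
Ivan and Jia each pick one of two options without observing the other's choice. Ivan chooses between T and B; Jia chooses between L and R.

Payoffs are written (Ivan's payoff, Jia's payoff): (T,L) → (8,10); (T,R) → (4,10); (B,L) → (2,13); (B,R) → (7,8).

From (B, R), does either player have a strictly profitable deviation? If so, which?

Jia

Ivan at (B, R) earns 7; deviating to T yields 4 — not better.
Jia earns 8; deviating to L yields 13 — a strict improvement.
Only Jia has a strictly profitable deviation.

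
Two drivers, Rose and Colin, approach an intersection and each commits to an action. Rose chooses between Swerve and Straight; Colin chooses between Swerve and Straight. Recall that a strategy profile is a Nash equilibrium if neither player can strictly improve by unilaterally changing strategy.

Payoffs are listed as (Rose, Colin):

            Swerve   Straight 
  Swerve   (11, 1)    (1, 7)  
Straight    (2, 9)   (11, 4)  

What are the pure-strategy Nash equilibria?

none

(Swerve, Swerve): Colin prefers Straight (7 > 1) — not an equilibrium.
(Swerve, Straight): Rose prefers Straight (11 > 1) — not an equilibrium.
(Straight, Swerve): Rose prefers Swerve (11 > 2) — not an equilibrium.
(Straight, Straight): Colin prefers Swerve (9 > 4) — not an equilibrium.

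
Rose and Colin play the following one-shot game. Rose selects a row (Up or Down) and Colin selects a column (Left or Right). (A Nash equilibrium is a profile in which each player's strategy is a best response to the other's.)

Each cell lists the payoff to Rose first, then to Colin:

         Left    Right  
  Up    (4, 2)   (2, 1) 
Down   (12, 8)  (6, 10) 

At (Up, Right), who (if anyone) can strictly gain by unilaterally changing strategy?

Both

Rose at (Up, Right) earns 2; deviating to Down yields 6 — a strict improvement.
Colin earns 1; deviating to Left yields 2 — a strict improvement.
Both Rose and Colin have strictly profitable deviations.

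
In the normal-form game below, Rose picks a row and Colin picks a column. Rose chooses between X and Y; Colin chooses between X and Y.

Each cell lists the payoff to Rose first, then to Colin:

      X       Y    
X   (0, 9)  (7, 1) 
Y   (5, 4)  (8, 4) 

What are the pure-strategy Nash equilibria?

(X, X): Rose prefers Y (5 > 0) — not an equilibrium.
(X, Y): Rose prefers Y (8 > 7); Colin prefers X (9 > 1) — not an equilibrium.
(Y, X): Rose gets 5 ≥ 0 from X, and Colin gets 4 ≥ 4 from Y — Nash equilibrium.
(Y, Y): Rose gets 8 ≥ 7 from X, and Colin gets 4 ≥ 4 from X — Nash equilibrium.

(Y, X) and (Y, Y)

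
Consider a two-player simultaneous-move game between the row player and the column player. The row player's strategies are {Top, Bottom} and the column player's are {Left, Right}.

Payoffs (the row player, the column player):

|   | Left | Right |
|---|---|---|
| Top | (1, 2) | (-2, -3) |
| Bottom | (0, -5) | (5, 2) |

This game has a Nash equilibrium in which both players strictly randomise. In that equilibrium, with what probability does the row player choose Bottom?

Let p be the probability that the row player plays Top. In a completely mixed equilibrium, the column player must be indifferent between Left and Right.
The column player's expected payoff from Left is 2p − 5(1−p); from Right it is −3p + 2(1−p).
Setting these equal: 7p − 5 = −5p + 2, so p = 7/12.
Therefore the row player plays Bottom with probability 1 − 7/12 = 5/12.

5/12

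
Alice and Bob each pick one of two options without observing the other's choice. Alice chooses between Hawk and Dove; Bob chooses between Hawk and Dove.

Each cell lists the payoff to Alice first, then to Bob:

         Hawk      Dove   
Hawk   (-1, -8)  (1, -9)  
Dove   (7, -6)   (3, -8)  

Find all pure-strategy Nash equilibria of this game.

(Hawk, Hawk): Alice prefers Dove (7 > -1) — not an equilibrium.
(Hawk, Dove): Alice prefers Dove (3 > 1); Bob prefers Hawk (-8 > -9) — not an equilibrium.
(Dove, Hawk): Alice gets 7 ≥ -1 from Hawk, and Bob gets -6 ≥ -8 from Dove — Nash equilibrium.
(Dove, Dove): Bob prefers Hawk (-6 > -8) — not an equilibrium.

(Dove, Hawk)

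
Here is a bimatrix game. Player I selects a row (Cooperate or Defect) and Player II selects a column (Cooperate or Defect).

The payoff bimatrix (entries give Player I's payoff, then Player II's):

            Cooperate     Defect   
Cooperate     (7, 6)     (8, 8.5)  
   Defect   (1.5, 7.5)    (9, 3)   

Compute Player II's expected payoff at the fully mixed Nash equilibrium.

First find x, the probability Player I plays Cooperate, from Player II's indifference between Cooperate and Defect: 6x + 7.5(1−x) = 8.5x + 3(1−x), giving x = 9/14.
Since Player II is indifferent in equilibrium, Player II's expected payoff equals the payoff from either column against (9/14, 5/14). Using Cooperate: 6(9/14) + 7.5(5/14) = 183/28.

183/28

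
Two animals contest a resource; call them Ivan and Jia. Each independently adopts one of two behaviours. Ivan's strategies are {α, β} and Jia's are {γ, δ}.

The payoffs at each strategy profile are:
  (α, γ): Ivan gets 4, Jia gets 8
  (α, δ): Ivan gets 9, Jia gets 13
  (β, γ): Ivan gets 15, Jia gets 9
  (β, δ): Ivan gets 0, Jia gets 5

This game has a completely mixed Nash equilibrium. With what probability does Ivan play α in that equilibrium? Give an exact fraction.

Let p be the probability that Ivan plays α. In a completely mixed equilibrium, Jia must be indifferent between γ and δ.
Jia's expected payoff from γ is 8p + 9(1−p); from δ it is 13p + 5(1−p).
Setting these equal: −p + 9 = 8p + 5, so p = 4/9.

4/9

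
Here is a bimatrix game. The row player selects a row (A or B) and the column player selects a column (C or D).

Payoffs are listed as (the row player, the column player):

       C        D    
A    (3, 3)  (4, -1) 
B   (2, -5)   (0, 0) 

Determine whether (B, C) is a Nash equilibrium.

No

At (B, C), the row player earns 2; switching to A would give 3, so the row player would deviate.
The column player earns -5; switching to D would give 0, so the column player would deviate.
Since at least one player can profitably deviate, this is not a Nash equilibrium.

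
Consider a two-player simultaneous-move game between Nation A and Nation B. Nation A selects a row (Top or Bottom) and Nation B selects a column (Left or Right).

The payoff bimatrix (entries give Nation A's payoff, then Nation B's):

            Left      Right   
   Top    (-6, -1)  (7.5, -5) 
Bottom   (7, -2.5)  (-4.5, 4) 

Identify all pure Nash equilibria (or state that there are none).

none

(Top, Left): Nation A prefers Bottom (7 > -6) — not an equilibrium.
(Top, Right): Nation B prefers Left (-1 > -5) — not an equilibrium.
(Bottom, Left): Nation B prefers Right (4 > -2.5) — not an equilibrium.
(Bottom, Right): Nation A prefers Top (7.5 > -4.5) — not an equilibrium.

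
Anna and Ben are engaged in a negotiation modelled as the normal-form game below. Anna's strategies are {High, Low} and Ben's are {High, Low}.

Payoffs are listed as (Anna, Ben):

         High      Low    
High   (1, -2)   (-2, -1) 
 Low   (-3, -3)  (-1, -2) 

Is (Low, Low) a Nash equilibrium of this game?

Yes

At (Low, Low), Anna earns -1; switching to High would give -2, so Anna has no profitable deviation.
Ben earns -2; switching to High would give -3, so Ben has no profitable deviation.
Neither player can gain by a unilateral deviation, so this profile is a Nash equilibrium.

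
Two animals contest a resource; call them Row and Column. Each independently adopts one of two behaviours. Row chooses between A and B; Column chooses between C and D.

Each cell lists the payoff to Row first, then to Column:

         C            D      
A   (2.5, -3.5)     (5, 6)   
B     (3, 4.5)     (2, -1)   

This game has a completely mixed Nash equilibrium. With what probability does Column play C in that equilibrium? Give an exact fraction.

6/7

Let q be the probability that Column plays C. In a completely mixed equilibrium, Row must be indifferent between A and B.
Row's expected payoff from A is 2.5q + 5(1−q); from B it is 3q + 2(1−q).
Setting these equal: −2.5q + 5 = q + 2, so q = 6/7.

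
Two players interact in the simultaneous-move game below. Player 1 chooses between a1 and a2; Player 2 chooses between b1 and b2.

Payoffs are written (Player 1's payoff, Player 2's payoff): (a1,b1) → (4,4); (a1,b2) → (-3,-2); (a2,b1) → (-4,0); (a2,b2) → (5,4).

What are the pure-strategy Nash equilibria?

(a1, b1) and (a2, b2)

(a1, b1): Player 1 gets 4 ≥ -4 from a2, and Player 2 gets 4 ≥ -2 from b2 — Nash equilibrium.
(a1, b2): Player 1 prefers a2 (5 > -3); Player 2 prefers b1 (4 > -2) — not an equilibrium.
(a2, b1): Player 1 prefers a1 (4 > -4); Player 2 prefers b2 (4 > 0) — not an equilibrium.
(a2, b2): Player 1 gets 5 ≥ -3 from a1, and Player 2 gets 4 ≥ 0 from b1 — Nash equilibrium.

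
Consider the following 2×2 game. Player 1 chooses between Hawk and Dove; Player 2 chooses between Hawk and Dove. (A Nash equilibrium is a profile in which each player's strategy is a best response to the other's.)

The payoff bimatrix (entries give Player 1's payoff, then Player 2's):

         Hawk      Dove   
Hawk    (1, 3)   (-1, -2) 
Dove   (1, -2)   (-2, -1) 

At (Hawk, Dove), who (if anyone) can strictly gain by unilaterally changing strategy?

Player 2

Player 1 at (Hawk, Dove) earns -1; deviating to Dove yields -2 — not better.
Player 2 earns -2; deviating to Hawk yields 3 — a strict improvement.
Only Player 2 has a strictly profitable deviation.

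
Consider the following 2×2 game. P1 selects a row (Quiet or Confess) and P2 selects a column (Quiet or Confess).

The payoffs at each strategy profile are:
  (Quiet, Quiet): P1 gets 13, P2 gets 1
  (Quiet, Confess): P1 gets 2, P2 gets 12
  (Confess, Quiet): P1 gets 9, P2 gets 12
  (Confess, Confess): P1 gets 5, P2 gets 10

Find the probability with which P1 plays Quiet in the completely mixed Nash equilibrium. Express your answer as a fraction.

Let p be the probability that P1 plays Quiet. In a completely mixed equilibrium, P2 must be indifferent between Quiet and Confess.
P2's expected payoff from Quiet is p + 12(1−p); from Confess it is 12p + 10(1−p).
Setting these equal: −11p + 12 = 2p + 10, so p = 2/13.

2/13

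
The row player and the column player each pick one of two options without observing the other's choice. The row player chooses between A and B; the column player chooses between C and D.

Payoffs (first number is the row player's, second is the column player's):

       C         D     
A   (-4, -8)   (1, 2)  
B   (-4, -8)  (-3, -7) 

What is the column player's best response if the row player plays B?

D

Against B, the column player earns -8 from C and -7 from D.
So D is the best response.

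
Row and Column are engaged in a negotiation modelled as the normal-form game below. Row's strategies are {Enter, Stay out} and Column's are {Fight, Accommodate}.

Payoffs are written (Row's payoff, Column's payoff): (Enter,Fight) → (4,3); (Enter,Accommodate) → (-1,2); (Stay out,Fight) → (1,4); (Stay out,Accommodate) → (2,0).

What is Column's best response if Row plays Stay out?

Against Stay out, Column earns 4 from Fight and 0 from Accommodate.
So Fight is the best response.

Fight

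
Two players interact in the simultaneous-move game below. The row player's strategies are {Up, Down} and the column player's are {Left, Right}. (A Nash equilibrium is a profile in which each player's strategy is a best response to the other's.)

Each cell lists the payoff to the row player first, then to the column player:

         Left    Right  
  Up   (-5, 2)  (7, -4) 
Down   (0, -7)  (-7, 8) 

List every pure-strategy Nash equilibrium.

none

(Up, Left): the row player prefers Down (0 > -5) — not an equilibrium.
(Up, Right): the column player prefers Left (2 > -4) — not an equilibrium.
(Down, Left): the column player prefers Right (8 > -7) — not an equilibrium.
(Down, Right): the row player prefers Up (7 > -7) — not an equilibrium.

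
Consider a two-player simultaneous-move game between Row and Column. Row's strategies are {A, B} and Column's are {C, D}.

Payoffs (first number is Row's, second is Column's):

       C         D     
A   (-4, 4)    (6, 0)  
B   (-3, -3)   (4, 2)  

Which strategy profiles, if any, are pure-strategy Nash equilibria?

(A, C): Row prefers B (-3 > -4) — not an equilibrium.
(A, D): Column prefers C (4 > 0) — not an equilibrium.
(B, C): Column prefers D (2 > -3) — not an equilibrium.
(B, D): Row prefers A (6 > 4) — not an equilibrium.

none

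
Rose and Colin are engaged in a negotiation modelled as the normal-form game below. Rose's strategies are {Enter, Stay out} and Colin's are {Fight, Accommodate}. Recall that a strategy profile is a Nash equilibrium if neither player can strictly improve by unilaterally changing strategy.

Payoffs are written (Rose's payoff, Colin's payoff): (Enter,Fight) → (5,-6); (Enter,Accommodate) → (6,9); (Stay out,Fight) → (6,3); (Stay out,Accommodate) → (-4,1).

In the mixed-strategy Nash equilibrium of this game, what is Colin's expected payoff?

First find p, the probability Rose plays Enter, from Colin's indifference between Fight and Accommodate: −6p + 3(1−p) = 9p + (1−p), giving p = 2/17.
Since Colin is indifferent in equilibrium, Colin's expected payoff equals the payoff from either column against (2/17, 15/17). Using Fight: −6(2/17) + 3(15/17) = 33/17.

33/17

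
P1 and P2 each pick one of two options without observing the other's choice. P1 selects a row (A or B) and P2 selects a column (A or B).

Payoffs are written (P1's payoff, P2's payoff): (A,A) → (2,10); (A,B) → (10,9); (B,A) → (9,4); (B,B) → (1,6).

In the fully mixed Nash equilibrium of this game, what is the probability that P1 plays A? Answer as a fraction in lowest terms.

2/3

Let r be the probability that P1 plays A. In a completely mixed equilibrium, P2 must be indifferent between A and B.
P2's expected payoff from A is 10r + 4(1−r); from B it is 9r + 6(1−r).
Setting these equal: 6r + 4 = 3r + 6, so r = 2/3.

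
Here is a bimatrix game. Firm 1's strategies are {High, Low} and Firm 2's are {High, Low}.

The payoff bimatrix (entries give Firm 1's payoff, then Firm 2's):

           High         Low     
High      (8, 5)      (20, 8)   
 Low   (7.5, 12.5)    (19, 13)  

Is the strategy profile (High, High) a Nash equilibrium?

No

At (High, High), Firm 1 earns 8; switching to Low would give 7.5, so Firm 1 has no profitable deviation.
Firm 2 earns 5; switching to Low would give 8, so Firm 2 would deviate.
Since at least one player can profitably deviate, this is not a Nash equilibrium.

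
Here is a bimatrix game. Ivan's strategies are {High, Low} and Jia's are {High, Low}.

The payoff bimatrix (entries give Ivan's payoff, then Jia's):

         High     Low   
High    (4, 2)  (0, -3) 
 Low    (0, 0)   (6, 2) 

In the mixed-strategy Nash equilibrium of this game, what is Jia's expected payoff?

First find x, the probability Ivan plays High, from Jia's indifference between High and Low: 2x = −3x + 2(1−x), giving x = 2/7.
Since Jia is indifferent in equilibrium, Jia's expected payoff equals the payoff from either column against (2/7, 5/7). Using High: 2(2/7) = 4/7.

4/7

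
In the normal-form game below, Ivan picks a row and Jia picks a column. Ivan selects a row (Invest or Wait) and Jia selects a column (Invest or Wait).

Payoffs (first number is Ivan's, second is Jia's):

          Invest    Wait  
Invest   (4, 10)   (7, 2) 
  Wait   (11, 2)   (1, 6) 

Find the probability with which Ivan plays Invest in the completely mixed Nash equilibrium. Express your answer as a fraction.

Let r be the probability that Ivan plays Invest. In a completely mixed equilibrium, Jia must be indifferent between Invest and Wait.
Jia's expected payoff from Invest is 10r + 2(1−r); from Wait it is 2r + 6(1−r).
Setting these equal: 8r + 2 = −4r + 6, so r = 1/3.

1/3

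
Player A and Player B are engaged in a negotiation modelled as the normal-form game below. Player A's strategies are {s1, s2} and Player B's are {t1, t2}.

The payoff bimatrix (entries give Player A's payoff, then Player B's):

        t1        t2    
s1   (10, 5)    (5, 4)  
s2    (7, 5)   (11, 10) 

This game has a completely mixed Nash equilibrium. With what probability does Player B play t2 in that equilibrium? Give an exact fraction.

Let c be the probability that Player B plays t1. In a completely mixed equilibrium, Player A must be indifferent between s1 and s2.
Player A's expected payoff from s1 is 10c + 5(1−c); from s2 it is 7c + 11(1−c).
Setting these equal: 5c + 5 = −4c + 11, so c = 2/3.
Therefore Player B plays t2 with probability 1 − 2/3 = 1/3.

1/3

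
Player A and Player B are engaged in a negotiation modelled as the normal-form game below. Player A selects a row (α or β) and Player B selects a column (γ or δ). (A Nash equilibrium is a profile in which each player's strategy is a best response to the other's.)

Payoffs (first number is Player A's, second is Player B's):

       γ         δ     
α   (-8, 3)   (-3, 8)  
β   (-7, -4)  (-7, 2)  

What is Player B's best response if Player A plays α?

Against α, Player B earns 3 from γ and 8 from δ.
So δ is the best response.

δ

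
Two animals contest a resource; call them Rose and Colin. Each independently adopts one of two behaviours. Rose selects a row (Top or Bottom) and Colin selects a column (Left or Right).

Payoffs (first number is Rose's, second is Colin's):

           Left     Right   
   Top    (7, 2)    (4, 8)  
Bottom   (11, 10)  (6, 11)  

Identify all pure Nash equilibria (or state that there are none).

(Top, Left): Rose prefers Bottom (11 > 7); Colin prefers Right (8 > 2) — not an equilibrium.
(Top, Right): Rose prefers Bottom (6 > 4) — not an equilibrium.
(Bottom, Left): Colin prefers Right (11 > 10) — not an equilibrium.
(Bottom, Right): Rose gets 6 ≥ 4 from Top, and Colin gets 11 ≥ 10 from Left — Nash equilibrium.

(Bottom, Right)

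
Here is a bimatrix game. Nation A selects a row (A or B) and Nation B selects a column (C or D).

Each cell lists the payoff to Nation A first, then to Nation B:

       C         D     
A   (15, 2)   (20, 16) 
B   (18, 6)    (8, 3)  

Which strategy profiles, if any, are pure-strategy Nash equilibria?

(A, D) and (B, C)

(A, C): Nation A prefers B (18 > 15); Nation B prefers D (16 > 2) — not an equilibrium.
(A, D): Nation A gets 20 ≥ 8 from B, and Nation B gets 16 ≥ 2 from C — Nash equilibrium.
(B, C): Nation A gets 18 ≥ 15 from A, and Nation B gets 6 ≥ 3 from D — Nash equilibrium.
(B, D): Nation A prefers A (20 > 8); Nation B prefers C (6 > 3) — not an equilibrium.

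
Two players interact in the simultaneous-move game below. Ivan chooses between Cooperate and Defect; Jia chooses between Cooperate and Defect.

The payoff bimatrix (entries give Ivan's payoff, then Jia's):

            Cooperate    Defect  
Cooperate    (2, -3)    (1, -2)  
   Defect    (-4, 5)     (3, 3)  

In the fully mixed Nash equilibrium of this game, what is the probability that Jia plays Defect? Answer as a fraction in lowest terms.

Let y be the probability that Jia plays Cooperate. In a completely mixed equilibrium, Ivan must be indifferent between Cooperate and Defect.
Ivan's expected payoff from Cooperate is 2y + (1−y); from Defect it is −4y + 3(1−y).
Setting these equal: y + 1 = −7y + 3, so y = 1/4.
Therefore Jia plays Defect with probability 1 − 1/4 = 3/4.

3/4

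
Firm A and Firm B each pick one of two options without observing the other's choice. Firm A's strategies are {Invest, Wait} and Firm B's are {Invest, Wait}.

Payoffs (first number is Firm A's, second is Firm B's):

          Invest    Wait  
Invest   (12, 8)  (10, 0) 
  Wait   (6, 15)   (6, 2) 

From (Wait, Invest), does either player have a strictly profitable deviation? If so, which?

Firm A

Firm A at (Wait, Invest) earns 6; deviating to Invest yields 12 — a strict improvement.
Firm B earns 15; deviating to Wait yields 2 — not better.
Only Firm A has a strictly profitable deviation.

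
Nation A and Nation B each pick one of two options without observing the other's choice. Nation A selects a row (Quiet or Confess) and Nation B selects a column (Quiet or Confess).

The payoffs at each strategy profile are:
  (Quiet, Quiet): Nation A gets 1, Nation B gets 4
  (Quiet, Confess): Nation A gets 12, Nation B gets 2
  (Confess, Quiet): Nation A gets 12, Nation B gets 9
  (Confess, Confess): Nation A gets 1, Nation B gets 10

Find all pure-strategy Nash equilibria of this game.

(Quiet, Quiet): Nation A prefers Confess (12 > 1) — not an equilibrium.
(Quiet, Confess): Nation B prefers Quiet (4 > 2) — not an equilibrium.
(Confess, Quiet): Nation B prefers Confess (10 > 9) — not an equilibrium.
(Confess, Confess): Nation A prefers Quiet (12 > 1) — not an equilibrium.

none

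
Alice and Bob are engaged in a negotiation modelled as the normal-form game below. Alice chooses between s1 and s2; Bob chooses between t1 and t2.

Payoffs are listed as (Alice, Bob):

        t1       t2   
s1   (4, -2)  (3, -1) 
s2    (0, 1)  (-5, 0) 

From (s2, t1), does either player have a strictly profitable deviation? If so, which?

Alice at (s2, t1) earns 0; deviating to s1 yields 4 — a strict improvement.
Bob earns 1; deviating to t2 yields 0 — not better.
Only Alice has a strictly profitable deviation.

Alice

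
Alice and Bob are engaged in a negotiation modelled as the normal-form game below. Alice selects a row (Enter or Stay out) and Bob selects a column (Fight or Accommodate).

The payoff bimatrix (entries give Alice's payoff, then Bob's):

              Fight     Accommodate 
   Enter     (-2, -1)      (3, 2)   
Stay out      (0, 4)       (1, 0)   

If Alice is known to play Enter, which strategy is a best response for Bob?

Accommodate

Against Enter, Bob earns -1 from Fight and 2 from Accommodate.
So Accommodate is the best response.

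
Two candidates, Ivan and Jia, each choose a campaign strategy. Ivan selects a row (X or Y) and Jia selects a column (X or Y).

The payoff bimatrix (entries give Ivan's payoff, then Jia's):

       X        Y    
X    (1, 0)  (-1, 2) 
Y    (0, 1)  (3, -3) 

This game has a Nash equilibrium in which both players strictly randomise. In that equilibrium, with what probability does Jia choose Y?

Let q be the probability that Jia plays X. In a completely mixed equilibrium, Ivan must be indifferent between X and Y.
Ivan's expected payoff from X is q − (1−q); from Y it is 3(1−q).
Setting these equal: 2q − 1 = −3q + 3, so q = 4/5.
Therefore Jia plays Y with probability 1 − 4/5 = 1/5.

1/5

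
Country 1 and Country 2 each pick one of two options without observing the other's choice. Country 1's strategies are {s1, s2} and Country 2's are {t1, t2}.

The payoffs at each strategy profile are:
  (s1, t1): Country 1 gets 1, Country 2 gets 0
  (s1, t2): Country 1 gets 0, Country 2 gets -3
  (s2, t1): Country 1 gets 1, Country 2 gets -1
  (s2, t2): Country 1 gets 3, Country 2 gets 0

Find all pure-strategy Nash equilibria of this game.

(s1, t1): Country 1 gets 1 ≥ 1 from s2, and Country 2 gets 0 ≥ -3 from t2 — Nash equilibrium.
(s1, t2): Country 1 prefers s2 (3 > 0); Country 2 prefers t1 (0 > -3) — not an equilibrium.
(s2, t1): Country 2 prefers t2 (0 > -1) — not an equilibrium.
(s2, t2): Country 1 gets 3 ≥ 0 from s1, and Country 2 gets 0 ≥ -1 from t1 — Nash equilibrium.

(s1, t1) and (s2, t2)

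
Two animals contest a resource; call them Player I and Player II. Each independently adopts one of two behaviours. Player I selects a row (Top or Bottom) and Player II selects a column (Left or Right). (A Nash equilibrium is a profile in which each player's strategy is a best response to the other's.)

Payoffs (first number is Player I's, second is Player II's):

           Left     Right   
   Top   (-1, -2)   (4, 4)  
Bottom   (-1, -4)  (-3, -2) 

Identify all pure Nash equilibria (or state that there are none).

(Top, Left): Player II prefers Right (4 > -2) — not an equilibrium.
(Top, Right): Player I gets 4 ≥ -3 from Bottom, and Player II gets 4 ≥ -2 from Left — Nash equilibrium.
(Bottom, Left): Player II prefers Right (-2 > -4) — not an equilibrium.
(Bottom, Right): Player I prefers Top (4 > -3) — not an equilibrium.

(Top, Right)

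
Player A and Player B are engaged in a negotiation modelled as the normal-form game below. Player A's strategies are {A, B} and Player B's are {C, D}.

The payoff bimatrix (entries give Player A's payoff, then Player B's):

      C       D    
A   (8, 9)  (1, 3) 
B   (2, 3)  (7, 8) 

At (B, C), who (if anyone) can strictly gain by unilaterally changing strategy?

Player A at (B, C) earns 2; deviating to A yields 8 — a strict improvement.
Player B earns 3; deviating to D yields 8 — a strict improvement.
Both Player A and Player B have strictly profitable deviations.

Both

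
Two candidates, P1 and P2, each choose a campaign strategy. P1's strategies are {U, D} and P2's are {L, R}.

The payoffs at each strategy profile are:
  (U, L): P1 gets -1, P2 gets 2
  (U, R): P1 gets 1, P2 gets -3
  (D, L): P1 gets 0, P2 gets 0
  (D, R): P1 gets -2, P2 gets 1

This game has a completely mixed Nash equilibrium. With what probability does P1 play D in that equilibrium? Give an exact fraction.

Let p be the probability that P1 plays U. In a completely mixed equilibrium, P2 must be indifferent between L and R.
P2's expected payoff from L is 2p; from R it is −3p + (1−p).
Setting these equal: 2p = −4p + 1, so p = 1/6.
Therefore P1 plays D with probability 1 − 1/6 = 5/6.

5/6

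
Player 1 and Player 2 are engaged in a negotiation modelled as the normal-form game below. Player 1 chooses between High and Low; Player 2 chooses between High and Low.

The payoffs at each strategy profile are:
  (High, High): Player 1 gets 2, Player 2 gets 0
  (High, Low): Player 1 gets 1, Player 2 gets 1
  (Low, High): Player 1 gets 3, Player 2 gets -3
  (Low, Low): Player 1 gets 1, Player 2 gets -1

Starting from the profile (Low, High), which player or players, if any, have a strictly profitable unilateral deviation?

Player 2

Player 1 at (Low, High) earns 3; deviating to High yields 2 — not better.
Player 2 earns -3; deviating to Low yields -1 — a strict improvement.
Only Player 2 has a strictly profitable deviation.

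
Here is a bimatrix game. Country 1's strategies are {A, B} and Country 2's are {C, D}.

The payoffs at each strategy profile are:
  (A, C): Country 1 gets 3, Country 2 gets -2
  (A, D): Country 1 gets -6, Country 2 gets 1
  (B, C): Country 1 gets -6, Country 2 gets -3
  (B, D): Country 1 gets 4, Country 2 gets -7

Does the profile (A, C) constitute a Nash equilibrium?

No

At (A, C), Country 1 earns 3; switching to B would give -6, so Country 1 has no profitable deviation.
Country 2 earns -2; switching to D would give 1, so Country 2 would deviate.
Since at least one player can profitably deviate, this is not a Nash equilibrium.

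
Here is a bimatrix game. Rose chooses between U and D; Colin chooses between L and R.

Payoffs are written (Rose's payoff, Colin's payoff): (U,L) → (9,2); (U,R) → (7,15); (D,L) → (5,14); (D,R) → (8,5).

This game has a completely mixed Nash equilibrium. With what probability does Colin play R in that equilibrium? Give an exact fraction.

Let c be the probability that Colin plays L. In a completely mixed equilibrium, Rose must be indifferent between U and D.
Rose's expected payoff from U is 9c + 7(1−c); from D it is 5c + 8(1−c).
Setting these equal: 2c + 7 = −3c + 8, so c = 1/5.
Therefore Colin plays R with probability 1 − 1/5 = 4/5.

4/5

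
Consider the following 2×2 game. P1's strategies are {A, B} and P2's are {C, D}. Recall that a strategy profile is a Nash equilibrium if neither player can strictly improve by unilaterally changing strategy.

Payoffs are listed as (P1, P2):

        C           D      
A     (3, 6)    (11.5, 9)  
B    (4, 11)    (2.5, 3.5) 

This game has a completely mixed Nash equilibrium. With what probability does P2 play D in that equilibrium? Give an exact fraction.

1/10

Let y be the probability that P2 plays C. In a completely mixed equilibrium, P1 must be indifferent between A and B.
P1's expected payoff from A is 3y + 11.5(1−y); from B it is 4y + 2.5(1−y).
Setting these equal: −8.5y + 11.5 = 1.5y + 2.5, so y = 9/10.
Therefore P2 plays D with probability 1 − 9/10 = 1/10.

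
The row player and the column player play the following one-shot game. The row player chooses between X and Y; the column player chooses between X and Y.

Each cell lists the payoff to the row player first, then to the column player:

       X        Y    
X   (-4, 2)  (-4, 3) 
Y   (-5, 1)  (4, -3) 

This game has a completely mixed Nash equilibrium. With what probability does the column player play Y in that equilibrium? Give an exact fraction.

1/9

Let q be the probability that the column player plays X. In a completely mixed equilibrium, the row player must be indifferent between X and Y.
The row player's expected payoff from X is −4q − 4(1−q); from Y it is −5q + 4(1−q).
Setting these equal: -4 = −9q + 4, so q = 8/9.
Therefore the column player plays Y with probability 1 − 8/9 = 1/9.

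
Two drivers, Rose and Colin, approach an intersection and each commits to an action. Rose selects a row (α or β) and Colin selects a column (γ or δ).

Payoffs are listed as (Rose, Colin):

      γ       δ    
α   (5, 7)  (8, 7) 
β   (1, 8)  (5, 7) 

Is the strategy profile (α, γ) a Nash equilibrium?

At (α, γ), Rose earns 5; switching to β would give 1, so Rose has no profitable deviation.
Colin earns 7; switching to δ would give 7, so Colin has no profitable deviation.
Neither player can gain by a unilateral deviation, so this profile is a Nash equilibrium.

Yes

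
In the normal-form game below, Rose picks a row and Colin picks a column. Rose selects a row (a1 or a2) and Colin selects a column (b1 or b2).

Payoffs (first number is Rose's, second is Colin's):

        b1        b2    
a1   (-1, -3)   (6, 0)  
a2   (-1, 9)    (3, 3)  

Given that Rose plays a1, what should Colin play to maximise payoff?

b2

Against a1, Colin earns -3 from b1 and 0 from b2.
So b2 is the best response.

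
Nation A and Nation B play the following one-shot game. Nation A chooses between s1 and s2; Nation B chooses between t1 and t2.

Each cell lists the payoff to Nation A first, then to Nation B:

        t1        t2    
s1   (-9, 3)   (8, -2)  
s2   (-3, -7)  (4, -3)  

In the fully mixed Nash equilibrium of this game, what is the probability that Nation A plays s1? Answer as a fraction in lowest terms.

4/9

Let r be the probability that Nation A plays s1. In a completely mixed equilibrium, Nation B must be indifferent between t1 and t2.
Nation B's expected payoff from t1 is 3r − 7(1−r); from t2 it is −2r − 3(1−r).
Setting these equal: 10r − 7 = r − 3, so r = 4/9.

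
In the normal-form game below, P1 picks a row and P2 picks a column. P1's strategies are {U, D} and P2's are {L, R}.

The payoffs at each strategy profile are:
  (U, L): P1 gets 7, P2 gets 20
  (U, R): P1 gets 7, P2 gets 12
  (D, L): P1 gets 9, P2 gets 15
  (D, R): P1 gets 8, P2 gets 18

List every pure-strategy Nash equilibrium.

(U, L): P1 prefers D (9 > 7) — not an equilibrium.
(U, R): P1 prefers D (8 > 7); P2 prefers L (20 > 12) — not an equilibrium.
(D, L): P2 prefers R (18 > 15) — not an equilibrium.
(D, R): P1 gets 8 ≥ 7 from U, and P2 gets 18 ≥ 15 from L — Nash equilibrium.

(D, R)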